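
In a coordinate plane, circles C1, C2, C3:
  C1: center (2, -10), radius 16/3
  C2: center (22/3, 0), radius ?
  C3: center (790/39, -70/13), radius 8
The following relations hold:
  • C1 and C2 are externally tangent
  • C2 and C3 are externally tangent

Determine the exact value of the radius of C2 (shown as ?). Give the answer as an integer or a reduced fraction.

6

1. [ext C1·C2]  r_C2² + (32/3)r_C2 − 100 = 0  ⇒  r_C2 = 6 (r>0 drops 1)
2. [ext C2·C3]  r_C2² + 16r_C2 − 132 = 0  ⇒  r_C2 = 6 (r>0 drops 1)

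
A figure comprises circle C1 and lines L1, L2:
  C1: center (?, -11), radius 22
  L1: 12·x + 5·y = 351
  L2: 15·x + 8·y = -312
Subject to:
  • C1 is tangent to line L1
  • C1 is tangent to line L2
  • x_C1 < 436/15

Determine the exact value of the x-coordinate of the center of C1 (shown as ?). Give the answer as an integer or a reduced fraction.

10

1. [C1‖L1]  x_C1² − (203/3)x_C1 + 1730/3 = 0  ⇒  x_C1 = 10 or 173/3
2. [C1‖L2]  x_C1² + (448/15)x_C1 − 1196/3 = 0  ⇒  x_C1 = -598/15 or 10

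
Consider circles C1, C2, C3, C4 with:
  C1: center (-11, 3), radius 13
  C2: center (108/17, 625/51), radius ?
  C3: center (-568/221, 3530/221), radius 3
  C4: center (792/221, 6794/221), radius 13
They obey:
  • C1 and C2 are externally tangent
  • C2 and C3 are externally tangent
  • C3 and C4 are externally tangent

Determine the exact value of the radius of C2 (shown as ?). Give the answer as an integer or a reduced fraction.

1. [ext C1·C2]  r_C2² + 26r_C2 − 1960/9 = 0  ⇒  r_C2 = 20/3 (r>0 drops 1)
2. [ext C2·C3]  r_C2² + 6r_C2 − 760/9 = 0  ⇒  r_C2 = 20/3 (r>0 drops 1)

20/3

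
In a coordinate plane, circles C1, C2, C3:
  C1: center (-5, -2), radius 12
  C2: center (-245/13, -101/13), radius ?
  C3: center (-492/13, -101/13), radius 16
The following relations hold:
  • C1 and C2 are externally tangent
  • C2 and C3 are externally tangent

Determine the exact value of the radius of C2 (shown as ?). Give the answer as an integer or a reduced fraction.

3

1. [ext C1·C2]  r_C2² + 24r_C2 − 81 = 0  ⇒  r_C2 = 3 (r>0 drops 1)
2. [ext C2·C3]  r_C2² + 32r_C2 − 105 = 0  ⇒  r_C2 = 3 (r>0 drops 1)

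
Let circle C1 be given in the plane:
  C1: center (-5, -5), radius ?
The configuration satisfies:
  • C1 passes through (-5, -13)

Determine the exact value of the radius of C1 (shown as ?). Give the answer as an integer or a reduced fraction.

1. [C1∋P]  r_C1² − 64 = 0  ⇒  r_C1 = 8 (r>0 drops 1)

8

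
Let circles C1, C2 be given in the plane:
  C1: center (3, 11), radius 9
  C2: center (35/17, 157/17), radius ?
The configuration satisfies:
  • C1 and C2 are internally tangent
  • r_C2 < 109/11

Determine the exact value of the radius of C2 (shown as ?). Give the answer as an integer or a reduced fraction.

7

1. [int C1,C2]  r_C2² − 18r_C2 + 77 = 0  ⇒  r_C2 = 7 or 11
2. given r_C2 < 109/11: keep 7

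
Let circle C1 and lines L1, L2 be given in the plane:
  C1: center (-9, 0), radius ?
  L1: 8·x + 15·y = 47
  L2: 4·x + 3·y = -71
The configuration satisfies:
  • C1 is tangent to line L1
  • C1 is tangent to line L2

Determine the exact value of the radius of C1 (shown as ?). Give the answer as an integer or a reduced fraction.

7

1. [C1‖L1]  r_C1² − 49 = 0  ⇒  r_C1 = 7 (r>0 drops 1)
2. [C1‖L2]  r_C1² − 49 = 0  ⇒  r_C1 = 7 (r>0 drops 1)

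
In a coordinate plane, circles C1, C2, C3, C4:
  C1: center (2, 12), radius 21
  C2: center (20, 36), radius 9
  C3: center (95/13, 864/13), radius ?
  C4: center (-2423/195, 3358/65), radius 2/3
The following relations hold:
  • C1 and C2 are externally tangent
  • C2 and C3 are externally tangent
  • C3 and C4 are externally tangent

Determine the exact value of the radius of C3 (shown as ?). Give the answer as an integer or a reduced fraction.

1. [ext C2·C3]  r_C3² + 18r_C3 − 1008 = 0  ⇒  r_C3 = 24 (r>0 drops 1)
2. [ext C3·C4]  r_C3² + (4/3)r_C3 − 608 = 0  ⇒  r_C3 = 24 (r>0 drops 1)

24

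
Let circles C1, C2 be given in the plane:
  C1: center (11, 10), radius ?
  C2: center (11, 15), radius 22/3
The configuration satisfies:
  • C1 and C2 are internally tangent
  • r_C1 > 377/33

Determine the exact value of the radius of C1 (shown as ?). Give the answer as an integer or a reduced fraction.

1. [int C1,C2]  r_C1² − (44/3)r_C1 + 259/9 = 0  ⇒  r_C1 = 7/3 or 37/3
2. given r_C1 > 377/33: keep 37/3

37/3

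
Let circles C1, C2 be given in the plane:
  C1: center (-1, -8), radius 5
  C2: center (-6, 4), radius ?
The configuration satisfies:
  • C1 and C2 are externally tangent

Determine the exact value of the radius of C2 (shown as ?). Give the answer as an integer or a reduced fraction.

8

1. [ext C1·C2]  r_C2² + 10r_C2 − 144 = 0  ⇒  r_C2 = 8 (r>0 drops 1)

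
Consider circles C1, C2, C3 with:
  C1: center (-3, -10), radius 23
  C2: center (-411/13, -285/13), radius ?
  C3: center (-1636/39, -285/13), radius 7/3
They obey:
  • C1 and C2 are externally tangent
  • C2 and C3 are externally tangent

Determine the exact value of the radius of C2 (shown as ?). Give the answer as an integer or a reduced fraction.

8

1. [ext C1·C2]  r_C2² + 46r_C2 − 432 = 0  ⇒  r_C2 = 8 (r>0 drops 1)
2. [ext C2·C3]  r_C2² + (14/3)r_C2 − 304/3 = 0  ⇒  r_C2 = 8 (r>0 drops 1)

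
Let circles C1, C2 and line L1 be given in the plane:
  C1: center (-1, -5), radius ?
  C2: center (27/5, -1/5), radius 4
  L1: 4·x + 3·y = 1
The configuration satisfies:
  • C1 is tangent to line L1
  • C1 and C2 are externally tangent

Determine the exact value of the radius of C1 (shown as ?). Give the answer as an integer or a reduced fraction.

1. [C1‖L1]  r_C1² − 16 = 0  ⇒  r_C1 = 4 (r>0 drops 1)
2. [ext C1·C2]  r_C1² + 8r_C1 − 48 = 0  ⇒  r_C1 = 4 (r>0 drops 1)

4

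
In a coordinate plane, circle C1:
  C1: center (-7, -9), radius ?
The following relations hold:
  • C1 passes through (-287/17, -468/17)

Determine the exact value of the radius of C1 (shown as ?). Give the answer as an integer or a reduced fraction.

21

1. [C1∋P]  r_C1² − 441 = 0  ⇒  r_C1 = 21 (r>0 drops 1)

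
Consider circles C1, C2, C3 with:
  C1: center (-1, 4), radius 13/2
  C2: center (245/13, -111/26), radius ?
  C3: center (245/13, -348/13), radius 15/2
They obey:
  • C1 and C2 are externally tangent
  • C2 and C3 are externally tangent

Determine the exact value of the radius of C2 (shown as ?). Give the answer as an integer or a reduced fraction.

15

1. [ext C1·C2]  r_C2² + 13r_C2 − 420 = 0  ⇒  r_C2 = 15 (r>0 drops 1)
2. [ext C2·C3]  r_C2² + 15r_C2 − 450 = 0  ⇒  r_C2 = 15 (r>0 drops 1)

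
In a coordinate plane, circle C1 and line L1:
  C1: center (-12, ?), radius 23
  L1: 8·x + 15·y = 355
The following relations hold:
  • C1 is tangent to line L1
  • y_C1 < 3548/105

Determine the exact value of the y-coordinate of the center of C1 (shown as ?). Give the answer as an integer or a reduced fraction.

1. [C1‖L1]  y_C1² − (902/15)y_C1 + 3368/15 = 0  ⇒  y_C1 = 4 or 842/15
2. given y_C1 < 3548/105: keep 4

4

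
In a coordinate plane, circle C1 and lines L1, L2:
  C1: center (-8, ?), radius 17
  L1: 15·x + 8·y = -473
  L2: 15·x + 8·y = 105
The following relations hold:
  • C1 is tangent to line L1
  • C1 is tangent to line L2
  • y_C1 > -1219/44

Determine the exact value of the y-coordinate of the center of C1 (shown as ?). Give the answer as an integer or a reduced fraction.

1. [C1‖L1]  y_C1² + (353/4)y_C1 + 642 = 0  ⇒  y_C1 = -321/4 or -8
2. [C1‖L2]  y_C1² − (225/4)y_C1 − 514 = 0  ⇒  y_C1 = -8 or 257/4

-8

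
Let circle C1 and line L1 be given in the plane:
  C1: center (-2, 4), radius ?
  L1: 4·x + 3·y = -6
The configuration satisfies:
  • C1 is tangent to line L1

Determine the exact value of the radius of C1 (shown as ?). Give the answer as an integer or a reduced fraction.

1. [C1‖L1]  r_C1² − 4 = 0  ⇒  r_C1 = 2 (r>0 drops 1)

2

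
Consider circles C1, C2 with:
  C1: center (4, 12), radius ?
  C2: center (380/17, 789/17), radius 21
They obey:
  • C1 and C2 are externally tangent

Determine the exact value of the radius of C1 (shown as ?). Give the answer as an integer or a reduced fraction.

18

1. [ext C1·C2]  r_C1² + 42r_C1 − 1080 = 0  ⇒  r_C1 = 18 (r>0 drops 1)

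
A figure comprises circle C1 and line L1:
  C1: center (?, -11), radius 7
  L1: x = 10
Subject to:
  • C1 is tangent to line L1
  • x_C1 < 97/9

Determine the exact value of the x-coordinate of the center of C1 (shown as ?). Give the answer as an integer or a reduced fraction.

3

1. [C1‖L1]  x_C1² − 20x_C1 + 51 = 0  ⇒  x_C1 = 3 or 17
2. given x_C1 < 97/9: keep 3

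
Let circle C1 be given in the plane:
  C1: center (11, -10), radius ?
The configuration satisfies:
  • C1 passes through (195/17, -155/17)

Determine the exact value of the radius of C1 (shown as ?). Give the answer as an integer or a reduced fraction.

1. [C1∋P]  r_C1² − 1 = 0  ⇒  r_C1 = 1 (r>0 drops 1)

1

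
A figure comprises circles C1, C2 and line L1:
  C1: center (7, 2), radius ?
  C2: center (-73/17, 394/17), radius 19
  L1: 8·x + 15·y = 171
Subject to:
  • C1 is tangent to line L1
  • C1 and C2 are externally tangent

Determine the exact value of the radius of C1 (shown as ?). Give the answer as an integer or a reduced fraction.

1. [C1‖L1]  r_C1² − 25 = 0  ⇒  r_C1 = 5 (r>0 drops 1)
2. [ext C1·C2]  r_C1² + 38r_C1 − 215 = 0  ⇒  r_C1 = 5 (r>0 drops 1)

5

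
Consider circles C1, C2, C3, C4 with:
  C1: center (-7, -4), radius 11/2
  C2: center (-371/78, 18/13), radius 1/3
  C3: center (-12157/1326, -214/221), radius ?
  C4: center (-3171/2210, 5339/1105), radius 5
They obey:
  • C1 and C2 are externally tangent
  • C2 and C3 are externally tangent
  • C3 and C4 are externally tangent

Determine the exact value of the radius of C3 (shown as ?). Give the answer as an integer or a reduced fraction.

14/3

1. [ext C2·C3]  r_C3² + (2/3)r_C3 − 224/9 = 0  ⇒  r_C3 = 14/3 (r>0 drops 1)
2. [ext C3·C4]  r_C3² + 10r_C3 − 616/9 = 0  ⇒  r_C3 = 14/3 (r>0 drops 1)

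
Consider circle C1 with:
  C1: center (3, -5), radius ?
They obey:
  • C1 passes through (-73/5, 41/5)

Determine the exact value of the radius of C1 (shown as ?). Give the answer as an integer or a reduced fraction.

1. [C1∋P]  r_C1² − 484 = 0  ⇒  r_C1 = 22 (r>0 drops 1)

22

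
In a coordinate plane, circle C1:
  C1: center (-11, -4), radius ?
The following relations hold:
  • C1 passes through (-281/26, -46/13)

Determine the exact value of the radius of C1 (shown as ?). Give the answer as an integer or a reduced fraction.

1. [C1∋P]  r_C1² − 1/4 = 0  ⇒  r_C1 = 1/2 (r>0 drops 1)

1/2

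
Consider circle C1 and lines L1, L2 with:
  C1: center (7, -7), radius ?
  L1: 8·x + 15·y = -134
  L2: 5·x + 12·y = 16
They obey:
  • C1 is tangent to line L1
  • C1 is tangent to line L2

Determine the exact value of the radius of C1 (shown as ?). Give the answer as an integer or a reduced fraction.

5

1. [C1‖L1]  r_C1² − 25 = 0  ⇒  r_C1 = 5 (r>0 drops 1)
2. [C1‖L2]  r_C1² − 25 = 0  ⇒  r_C1 = 5 (r>0 drops 1)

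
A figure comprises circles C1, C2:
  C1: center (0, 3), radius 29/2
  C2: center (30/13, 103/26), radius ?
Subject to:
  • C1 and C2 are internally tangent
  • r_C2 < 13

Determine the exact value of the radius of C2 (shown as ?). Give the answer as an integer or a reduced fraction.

1. [int C1,C2]  r_C2² − 29r_C2 + 204 = 0  ⇒  r_C2 = 12 or 17
2. given r_C2 < 13: keep 12

12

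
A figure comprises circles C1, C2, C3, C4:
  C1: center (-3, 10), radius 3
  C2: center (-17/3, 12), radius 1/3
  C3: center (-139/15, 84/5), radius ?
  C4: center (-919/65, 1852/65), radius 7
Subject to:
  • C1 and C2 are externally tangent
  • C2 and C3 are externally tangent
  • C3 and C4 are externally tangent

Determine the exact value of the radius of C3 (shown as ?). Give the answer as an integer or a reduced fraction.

1. [ext C2·C3]  r_C3² + (2/3)r_C3 − 323/9 = 0  ⇒  r_C3 = 17/3 (r>0 drops 1)
2. [ext C3·C4]  r_C3² + 14r_C3 − 1003/9 = 0  ⇒  r_C3 = 17/3 (r>0 drops 1)

17/3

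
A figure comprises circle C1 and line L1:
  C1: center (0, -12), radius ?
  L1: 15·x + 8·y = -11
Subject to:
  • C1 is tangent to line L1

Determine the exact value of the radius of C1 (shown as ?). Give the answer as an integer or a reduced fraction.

5

1. [C1‖L1]  r_C1² − 25 = 0  ⇒  r_C1 = 5 (r>0 drops 1)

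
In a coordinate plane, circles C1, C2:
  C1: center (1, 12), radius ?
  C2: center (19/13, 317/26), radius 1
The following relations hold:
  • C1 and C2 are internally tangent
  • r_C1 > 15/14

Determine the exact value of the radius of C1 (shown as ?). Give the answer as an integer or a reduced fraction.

3/2

1. [int C1,C2]  r_C1² − 2r_C1 + 3/4 = 0  ⇒  r_C1 = 1/2 or 3/2
2. given r_C1 > 15/14: keep 3/2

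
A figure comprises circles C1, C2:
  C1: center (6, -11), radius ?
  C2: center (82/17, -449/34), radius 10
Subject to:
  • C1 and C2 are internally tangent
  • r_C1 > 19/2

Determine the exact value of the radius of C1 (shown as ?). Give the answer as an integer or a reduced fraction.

1. [int C1,C2]  r_C1² − 20r_C1 + 375/4 = 0  ⇒  r_C1 = 15/2 or 25/2
2. given r_C1 > 19/2: keep 25/2

25/2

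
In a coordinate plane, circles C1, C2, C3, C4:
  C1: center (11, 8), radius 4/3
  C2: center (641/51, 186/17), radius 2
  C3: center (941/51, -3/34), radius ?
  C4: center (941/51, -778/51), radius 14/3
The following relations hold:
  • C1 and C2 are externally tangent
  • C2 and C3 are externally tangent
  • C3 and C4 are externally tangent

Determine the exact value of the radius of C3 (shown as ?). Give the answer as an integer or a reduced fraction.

1. [ext C2·C3]  r_C3² + 4r_C3 − 609/4 = 0  ⇒  r_C3 = 21/2 (r>0 drops 1)
2. [ext C3·C4]  r_C3² + (28/3)r_C3 − 833/4 = 0  ⇒  r_C3 = 21/2 (r>0 drops 1)

21/2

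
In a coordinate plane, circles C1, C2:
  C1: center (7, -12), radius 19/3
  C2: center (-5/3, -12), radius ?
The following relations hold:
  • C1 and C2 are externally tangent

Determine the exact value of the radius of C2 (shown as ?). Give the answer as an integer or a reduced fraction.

1. [ext C1·C2]  r_C2² + (38/3)r_C2 − 35 = 0  ⇒  r_C2 = 7/3 (r>0 drops 1)

7/3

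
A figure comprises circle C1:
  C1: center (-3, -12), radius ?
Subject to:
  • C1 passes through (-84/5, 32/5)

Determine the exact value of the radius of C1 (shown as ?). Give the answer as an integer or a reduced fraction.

1. [C1∋P]  r_C1² − 529 = 0  ⇒  r_C1 = 23 (r>0 drops 1)

23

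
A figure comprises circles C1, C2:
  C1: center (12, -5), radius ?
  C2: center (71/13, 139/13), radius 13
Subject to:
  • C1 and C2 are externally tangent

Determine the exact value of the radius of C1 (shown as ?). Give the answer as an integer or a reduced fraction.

4

1. [ext C1·C2]  r_C1² + 26r_C1 − 120 = 0  ⇒  r_C1 = 4 (r>0 drops 1)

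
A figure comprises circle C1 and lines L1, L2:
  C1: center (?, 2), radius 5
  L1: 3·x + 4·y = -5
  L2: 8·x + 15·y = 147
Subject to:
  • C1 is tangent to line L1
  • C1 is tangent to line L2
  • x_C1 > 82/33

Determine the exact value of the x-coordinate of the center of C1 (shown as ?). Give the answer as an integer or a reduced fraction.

1. [C1‖L1]  x_C1² + (26/3)x_C1 − 152/3 = 0  ⇒  x_C1 = -38/3 or 4
2. [C1‖L2]  x_C1² − (117/4)x_C1 + 101 = 0  ⇒  x_C1 = 4 or 101/4

4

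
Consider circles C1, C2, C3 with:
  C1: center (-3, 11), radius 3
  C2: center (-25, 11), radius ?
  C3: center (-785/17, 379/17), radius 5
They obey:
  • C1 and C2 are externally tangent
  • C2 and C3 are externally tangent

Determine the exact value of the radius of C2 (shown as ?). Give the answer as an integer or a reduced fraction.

1. [ext C1·C2]  r_C2² + 6r_C2 − 475 = 0  ⇒  r_C2 = 19 (r>0 drops 1)
2. [ext C2·C3]  r_C2² + 10r_C2 − 551 = 0  ⇒  r_C2 = 19 (r>0 drops 1)

19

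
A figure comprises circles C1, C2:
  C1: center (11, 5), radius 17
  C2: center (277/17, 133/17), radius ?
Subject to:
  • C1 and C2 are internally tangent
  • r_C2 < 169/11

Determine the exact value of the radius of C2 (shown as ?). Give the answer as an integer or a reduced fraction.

11

1. [int C1,C2]  r_C2² − 34r_C2 + 253 = 0  ⇒  r_C2 = 11 or 23
2. given r_C2 < 169/11: keep 11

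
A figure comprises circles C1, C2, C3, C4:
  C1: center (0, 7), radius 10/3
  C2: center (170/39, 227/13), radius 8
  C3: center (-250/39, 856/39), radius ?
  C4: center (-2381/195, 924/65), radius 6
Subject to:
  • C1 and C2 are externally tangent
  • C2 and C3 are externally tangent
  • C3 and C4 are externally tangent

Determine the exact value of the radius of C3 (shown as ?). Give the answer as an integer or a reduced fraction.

11/3

1. [ext C2·C3]  r_C3² + 16r_C3 − 649/9 = 0  ⇒  r_C3 = 11/3 (r>0 drops 1)
2. [ext C3·C4]  r_C3² + 12r_C3 − 517/9 = 0  ⇒  r_C3 = 11/3 (r>0 drops 1)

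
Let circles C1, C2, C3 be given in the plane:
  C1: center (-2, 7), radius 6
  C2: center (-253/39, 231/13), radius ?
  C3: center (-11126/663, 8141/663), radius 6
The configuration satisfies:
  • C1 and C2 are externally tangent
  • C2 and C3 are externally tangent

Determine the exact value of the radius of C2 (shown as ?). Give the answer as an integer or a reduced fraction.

1. [ext C1·C2]  r_C2² + 12r_C2 − 901/9 = 0  ⇒  r_C2 = 17/3 (r>0 drops 1)
2. [ext C2·C3]  r_C2² + 12r_C2 − 901/9 = 0  ⇒  r_C2 = 17/3 (r>0 drops 1)

17/3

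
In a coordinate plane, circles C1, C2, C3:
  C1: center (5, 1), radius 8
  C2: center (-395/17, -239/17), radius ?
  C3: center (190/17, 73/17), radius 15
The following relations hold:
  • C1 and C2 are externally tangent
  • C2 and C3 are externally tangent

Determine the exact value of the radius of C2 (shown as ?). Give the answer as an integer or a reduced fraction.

24

1. [ext C1·C2]  r_C2² + 16r_C2 − 960 = 0  ⇒  r_C2 = 24 (r>0 drops 1)
2. [ext C2·C3]  r_C2² + 30r_C2 − 1296 = 0  ⇒  r_C2 = 24 (r>0 drops 1)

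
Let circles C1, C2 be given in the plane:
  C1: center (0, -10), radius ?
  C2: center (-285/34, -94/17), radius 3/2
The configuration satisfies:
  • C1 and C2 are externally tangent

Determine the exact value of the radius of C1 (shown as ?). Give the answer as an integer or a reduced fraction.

8

1. [ext C1·C2]  r_C1² + 3r_C1 − 88 = 0  ⇒  r_C1 = 8 (r>0 drops 1)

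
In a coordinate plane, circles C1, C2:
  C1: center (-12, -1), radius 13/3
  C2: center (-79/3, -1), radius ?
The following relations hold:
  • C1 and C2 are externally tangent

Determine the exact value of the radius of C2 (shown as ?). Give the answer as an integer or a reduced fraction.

1. [ext C1·C2]  r_C2² + (26/3)r_C2 − 560/3 = 0  ⇒  r_C2 = 10 (r>0 drops 1)

10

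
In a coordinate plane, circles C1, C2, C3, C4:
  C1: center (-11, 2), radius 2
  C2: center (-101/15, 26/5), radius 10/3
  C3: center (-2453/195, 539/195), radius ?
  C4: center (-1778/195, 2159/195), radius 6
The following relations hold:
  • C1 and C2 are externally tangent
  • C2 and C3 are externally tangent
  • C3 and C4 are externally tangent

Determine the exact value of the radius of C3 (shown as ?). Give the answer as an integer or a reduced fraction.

3

1. [ext C2·C3]  r_C3² + (20/3)r_C3 − 29 = 0  ⇒  r_C3 = 3 (r>0 drops 1)
2. [ext C3·C4]  r_C3² + 12r_C3 − 45 = 0  ⇒  r_C3 = 3 (r>0 drops 1)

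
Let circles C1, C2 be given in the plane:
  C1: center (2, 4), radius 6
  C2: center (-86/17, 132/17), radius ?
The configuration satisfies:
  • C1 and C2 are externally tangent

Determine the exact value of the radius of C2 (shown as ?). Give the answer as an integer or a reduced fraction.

2

1. [ext C1·C2]  r_C2² + 12r_C2 − 28 = 0  ⇒  r_C2 = 2 (r>0 drops 1)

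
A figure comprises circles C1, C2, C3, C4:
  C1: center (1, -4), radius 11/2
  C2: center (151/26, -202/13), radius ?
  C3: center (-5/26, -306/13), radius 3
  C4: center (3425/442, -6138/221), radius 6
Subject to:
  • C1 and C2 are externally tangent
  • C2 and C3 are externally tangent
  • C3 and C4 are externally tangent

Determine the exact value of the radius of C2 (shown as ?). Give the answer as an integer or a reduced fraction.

7

1. [ext C1·C2]  r_C2² + 11r_C2 − 126 = 0  ⇒  r_C2 = 7 (r>0 drops 1)
2. [ext C2·C3]  r_C2² + 6r_C2 − 91 = 0  ⇒  r_C2 = 7 (r>0 drops 1)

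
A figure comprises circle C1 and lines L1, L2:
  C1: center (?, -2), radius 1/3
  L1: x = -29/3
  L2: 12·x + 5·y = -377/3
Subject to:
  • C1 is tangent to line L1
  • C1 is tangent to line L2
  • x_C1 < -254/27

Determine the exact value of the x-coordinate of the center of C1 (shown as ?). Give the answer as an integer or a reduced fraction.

-10

1. [C1‖L1]  x_C1² + (58/3)x_C1 + 280/3 = 0  ⇒  x_C1 = -10 or -28/3
2. [C1‖L2]  x_C1² + (347/18)x_C1 + 835/9 = 0  ⇒  x_C1 = -10 or -167/18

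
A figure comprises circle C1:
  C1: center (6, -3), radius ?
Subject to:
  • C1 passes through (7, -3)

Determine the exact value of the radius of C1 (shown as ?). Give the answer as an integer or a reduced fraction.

1

1. [C1∋P]  r_C1² − 1 = 0  ⇒  r_C1 = 1 (r>0 drops 1)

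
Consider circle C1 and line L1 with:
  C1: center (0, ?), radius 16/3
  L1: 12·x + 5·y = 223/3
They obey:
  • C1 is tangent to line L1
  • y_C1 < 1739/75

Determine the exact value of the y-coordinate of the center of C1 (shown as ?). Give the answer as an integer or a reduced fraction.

1

1. [C1‖L1]  y_C1² − (446/15)y_C1 + 431/15 = 0  ⇒  y_C1 = 1 or 431/15
2. given y_C1 < 1739/75: keep 1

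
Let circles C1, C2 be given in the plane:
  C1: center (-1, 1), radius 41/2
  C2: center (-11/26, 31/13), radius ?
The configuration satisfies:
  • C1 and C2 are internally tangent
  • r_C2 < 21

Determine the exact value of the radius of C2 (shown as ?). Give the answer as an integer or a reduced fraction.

1. [int C1,C2]  r_C2² − 41r_C2 + 418 = 0  ⇒  r_C2 = 19 or 22
2. given r_C2 < 21: keep 19

19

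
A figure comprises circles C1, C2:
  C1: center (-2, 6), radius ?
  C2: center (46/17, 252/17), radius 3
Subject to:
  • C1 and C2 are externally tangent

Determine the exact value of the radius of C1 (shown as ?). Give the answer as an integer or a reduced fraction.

1. [ext C1·C2]  r_C1² + 6r_C1 − 91 = 0  ⇒  r_C1 = 7 (r>0 drops 1)

7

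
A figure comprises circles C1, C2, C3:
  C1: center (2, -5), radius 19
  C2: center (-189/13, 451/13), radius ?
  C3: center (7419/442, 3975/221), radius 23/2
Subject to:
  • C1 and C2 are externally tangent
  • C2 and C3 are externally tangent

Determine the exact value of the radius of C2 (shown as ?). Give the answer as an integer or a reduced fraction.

1. [ext C1·C2]  r_C2² + 38r_C2 − 1488 = 0  ⇒  r_C2 = 24 (r>0 drops 1)
2. [ext C2·C3]  r_C2² + 23r_C2 − 1128 = 0  ⇒  r_C2 = 24 (r>0 drops 1)

24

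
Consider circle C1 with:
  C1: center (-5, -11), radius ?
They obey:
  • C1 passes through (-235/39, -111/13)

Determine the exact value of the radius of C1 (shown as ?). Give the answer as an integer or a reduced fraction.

8/3

1. [C1∋P]  r_C1² − 64/9 = 0  ⇒  r_C1 = 8/3 (r>0 drops 1)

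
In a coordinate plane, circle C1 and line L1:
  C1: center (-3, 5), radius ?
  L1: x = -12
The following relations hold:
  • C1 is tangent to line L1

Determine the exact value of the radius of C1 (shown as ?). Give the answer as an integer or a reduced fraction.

1. [C1‖L1]  r_C1² − 81 = 0  ⇒  r_C1 = 9 (r>0 drops 1)

9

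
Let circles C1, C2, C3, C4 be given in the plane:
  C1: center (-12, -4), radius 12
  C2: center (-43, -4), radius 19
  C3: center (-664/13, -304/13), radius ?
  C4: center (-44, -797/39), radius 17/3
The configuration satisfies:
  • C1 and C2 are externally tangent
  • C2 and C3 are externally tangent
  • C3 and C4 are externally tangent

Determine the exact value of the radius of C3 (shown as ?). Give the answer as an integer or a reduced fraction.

1. [ext C2·C3]  r_C3² + 38r_C3 − 80 = 0  ⇒  r_C3 = 2 (r>0 drops 1)
2. [ext C3·C4]  r_C3² + (34/3)r_C3 − 80/3 = 0  ⇒  r_C3 = 2 (r>0 drops 1)

2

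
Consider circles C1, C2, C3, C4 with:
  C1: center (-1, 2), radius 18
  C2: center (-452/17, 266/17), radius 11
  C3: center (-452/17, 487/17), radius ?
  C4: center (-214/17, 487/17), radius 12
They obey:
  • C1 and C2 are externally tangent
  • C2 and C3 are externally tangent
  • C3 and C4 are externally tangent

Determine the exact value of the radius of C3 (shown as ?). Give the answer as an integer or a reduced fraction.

2

1. [ext C2·C3]  r_C3² + 22r_C3 − 48 = 0  ⇒  r_C3 = 2 (r>0 drops 1)
2. [ext C3·C4]  r_C3² + 24r_C3 − 52 = 0  ⇒  r_C3 = 2 (r>0 drops 1)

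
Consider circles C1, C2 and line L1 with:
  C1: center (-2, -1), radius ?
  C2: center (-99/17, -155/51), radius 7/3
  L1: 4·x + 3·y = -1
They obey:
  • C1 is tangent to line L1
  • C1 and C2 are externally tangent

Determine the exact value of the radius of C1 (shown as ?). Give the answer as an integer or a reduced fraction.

1. [C1‖L1]  r_C1² − 4 = 0  ⇒  r_C1 = 2 (r>0 drops 1)
2. [ext C1·C2]  r_C1² + (14/3)r_C1 − 40/3 = 0  ⇒  r_C1 = 2 (r>0 drops 1)

2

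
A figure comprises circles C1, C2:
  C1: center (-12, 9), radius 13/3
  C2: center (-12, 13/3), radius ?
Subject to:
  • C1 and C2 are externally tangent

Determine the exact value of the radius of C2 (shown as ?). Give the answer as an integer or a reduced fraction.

1. [ext C1·C2]  r_C2² + (26/3)r_C2 − 3 = 0  ⇒  r_C2 = 1/3 (r>0 drops 1)

1/3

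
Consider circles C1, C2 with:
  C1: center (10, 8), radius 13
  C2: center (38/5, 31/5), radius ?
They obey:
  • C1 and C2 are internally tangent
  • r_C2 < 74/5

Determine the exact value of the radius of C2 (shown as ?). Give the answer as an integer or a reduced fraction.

10

1. [int C1,C2]  r_C2² − 26r_C2 + 160 = 0  ⇒  r_C2 = 10 or 16
2. given r_C2 < 74/5: keep 10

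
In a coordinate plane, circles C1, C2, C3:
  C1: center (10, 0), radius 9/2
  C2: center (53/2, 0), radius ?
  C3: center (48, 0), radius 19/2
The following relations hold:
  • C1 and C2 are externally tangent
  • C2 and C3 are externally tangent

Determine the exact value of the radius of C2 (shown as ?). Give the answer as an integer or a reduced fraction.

1. [ext C1·C2]  r_C2² + 9r_C2 − 252 = 0  ⇒  r_C2 = 12 (r>0 drops 1)
2. [ext C2·C3]  r_C2² + 19r_C2 − 372 = 0  ⇒  r_C2 = 12 (r>0 drops 1)

12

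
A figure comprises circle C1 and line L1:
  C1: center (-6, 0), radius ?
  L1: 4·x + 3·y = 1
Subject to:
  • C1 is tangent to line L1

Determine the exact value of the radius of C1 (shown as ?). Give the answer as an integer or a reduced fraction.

5

1. [C1‖L1]  r_C1² − 25 = 0  ⇒  r_C1 = 5 (r>0 drops 1)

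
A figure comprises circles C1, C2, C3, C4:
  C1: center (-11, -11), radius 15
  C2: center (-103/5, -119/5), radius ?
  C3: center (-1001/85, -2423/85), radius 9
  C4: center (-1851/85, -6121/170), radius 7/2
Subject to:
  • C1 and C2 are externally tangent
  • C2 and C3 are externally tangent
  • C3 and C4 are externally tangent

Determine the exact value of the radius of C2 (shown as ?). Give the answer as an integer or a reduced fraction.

1. [ext C1·C2]  r_C2² + 30r_C2 − 31 = 0  ⇒  r_C2 = 1 (r>0 drops 1)
2. [ext C2·C3]  r_C2² + 18r_C2 − 19 = 0  ⇒  r_C2 = 1 (r>0 drops 1)

1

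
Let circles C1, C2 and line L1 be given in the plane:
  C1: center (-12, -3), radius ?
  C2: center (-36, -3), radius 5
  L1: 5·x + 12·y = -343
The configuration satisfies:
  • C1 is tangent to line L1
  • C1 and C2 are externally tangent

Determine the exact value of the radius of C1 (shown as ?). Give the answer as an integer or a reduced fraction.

19

1. [C1‖L1]  r_C1² − 361 = 0  ⇒  r_C1 = 19 (r>0 drops 1)
2. [ext C1·C2]  r_C1² + 10r_C1 − 551 = 0  ⇒  r_C1 = 19 (r>0 drops 1)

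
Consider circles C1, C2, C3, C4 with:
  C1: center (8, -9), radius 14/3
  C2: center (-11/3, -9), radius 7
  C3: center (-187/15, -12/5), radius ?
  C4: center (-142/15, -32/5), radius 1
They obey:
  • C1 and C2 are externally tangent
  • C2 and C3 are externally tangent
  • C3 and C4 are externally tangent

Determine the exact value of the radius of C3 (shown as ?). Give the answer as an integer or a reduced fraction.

4

1. [ext C2·C3]  r_C3² + 14r_C3 − 72 = 0  ⇒  r_C3 = 4 (r>0 drops 1)
2. [ext C3·C4]  r_C3² + 2r_C3 − 24 = 0  ⇒  r_C3 = 4 (r>0 drops 1)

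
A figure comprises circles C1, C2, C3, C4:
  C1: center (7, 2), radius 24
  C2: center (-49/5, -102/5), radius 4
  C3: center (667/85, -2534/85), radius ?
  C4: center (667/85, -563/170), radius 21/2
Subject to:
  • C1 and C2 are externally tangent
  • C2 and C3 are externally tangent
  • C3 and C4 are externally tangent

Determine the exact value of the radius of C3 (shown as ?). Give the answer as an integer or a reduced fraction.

1. [ext C2·C3]  r_C3² + 8r_C3 − 384 = 0  ⇒  r_C3 = 16 (r>0 drops 1)
2. [ext C3·C4]  r_C3² + 21r_C3 − 592 = 0  ⇒  r_C3 = 16 (r>0 drops 1)

16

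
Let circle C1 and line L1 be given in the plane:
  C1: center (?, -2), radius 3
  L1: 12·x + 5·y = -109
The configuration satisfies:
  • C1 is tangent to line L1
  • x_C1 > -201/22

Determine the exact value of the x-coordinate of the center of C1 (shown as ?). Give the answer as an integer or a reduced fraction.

-5

1. [C1‖L1]  x_C1² + (33/2)x_C1 + 115/2 = 0  ⇒  x_C1 = -23/2 or -5
2. given x_C1 > -201/22: keep -5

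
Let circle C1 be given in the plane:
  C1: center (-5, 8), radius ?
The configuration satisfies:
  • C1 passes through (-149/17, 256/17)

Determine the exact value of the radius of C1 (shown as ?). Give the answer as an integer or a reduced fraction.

1. [C1∋P]  r_C1² − 64 = 0  ⇒  r_C1 = 8 (r>0 drops 1)

8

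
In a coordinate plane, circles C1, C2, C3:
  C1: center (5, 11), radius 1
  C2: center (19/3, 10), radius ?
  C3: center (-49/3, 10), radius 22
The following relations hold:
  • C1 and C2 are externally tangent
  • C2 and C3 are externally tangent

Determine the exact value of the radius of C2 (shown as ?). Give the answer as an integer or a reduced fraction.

1. [ext C1·C2]  r_C2² + 2r_C2 − 16/9 = 0  ⇒  r_C2 = 2/3 (r>0 drops 1)
2. [ext C2·C3]  r_C2² + 44r_C2 − 268/9 = 0  ⇒  r_C2 = 2/3 (r>0 drops 1)

2/3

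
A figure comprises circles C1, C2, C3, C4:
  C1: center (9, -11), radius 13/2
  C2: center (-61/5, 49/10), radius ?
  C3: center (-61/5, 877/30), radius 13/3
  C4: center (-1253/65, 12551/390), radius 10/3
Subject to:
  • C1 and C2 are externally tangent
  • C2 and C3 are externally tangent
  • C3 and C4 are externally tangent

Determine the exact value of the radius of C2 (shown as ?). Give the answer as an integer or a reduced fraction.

20

1. [ext C1·C2]  r_C2² + 13r_C2 − 660 = 0  ⇒  r_C2 = 20 (r>0 drops 1)
2. [ext C2·C3]  r_C2² + (26/3)r_C2 − 1720/3 = 0  ⇒  r_C2 = 20 (r>0 drops 1)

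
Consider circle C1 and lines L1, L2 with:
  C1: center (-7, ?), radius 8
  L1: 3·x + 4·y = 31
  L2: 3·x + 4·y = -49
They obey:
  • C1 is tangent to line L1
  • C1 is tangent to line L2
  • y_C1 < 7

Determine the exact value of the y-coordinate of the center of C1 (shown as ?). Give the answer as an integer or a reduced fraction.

1. [C1‖L1]  y_C1² − 26y_C1 + 69 = 0  ⇒  y_C1 = 3 or 23
2. [C1‖L2]  y_C1² + 14y_C1 − 51 = 0  ⇒  y_C1 = -17 or 3

3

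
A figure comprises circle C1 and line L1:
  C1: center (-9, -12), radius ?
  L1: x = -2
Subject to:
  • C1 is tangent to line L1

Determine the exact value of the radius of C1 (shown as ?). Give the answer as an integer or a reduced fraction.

7

1. [C1‖L1]  r_C1² − 49 = 0  ⇒  r_C1 = 7 (r>0 drops 1)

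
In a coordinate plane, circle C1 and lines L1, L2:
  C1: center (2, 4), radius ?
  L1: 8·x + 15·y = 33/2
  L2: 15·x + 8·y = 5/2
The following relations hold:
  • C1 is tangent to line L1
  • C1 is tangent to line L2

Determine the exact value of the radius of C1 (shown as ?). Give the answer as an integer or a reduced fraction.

7/2

1. [C1‖L1]  r_C1² − 49/4 = 0  ⇒  r_C1 = 7/2 (r>0 drops 1)
2. [C1‖L2]  r_C1² − 49/4 = 0  ⇒  r_C1 = 7/2 (r>0 drops 1)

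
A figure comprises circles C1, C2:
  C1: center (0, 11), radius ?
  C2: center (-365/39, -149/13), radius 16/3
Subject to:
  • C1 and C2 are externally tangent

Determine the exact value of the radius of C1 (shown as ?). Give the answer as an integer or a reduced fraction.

1. [ext C1·C2]  r_C1² + (32/3)r_C1 − 1691/3 = 0  ⇒  r_C1 = 19 (r>0 drops 1)

19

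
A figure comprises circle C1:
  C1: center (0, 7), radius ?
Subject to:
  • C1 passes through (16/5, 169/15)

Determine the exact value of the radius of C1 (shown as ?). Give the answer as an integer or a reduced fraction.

1. [C1∋P]  r_C1² − 256/9 = 0  ⇒  r_C1 = 16/3 (r>0 drops 1)

16/3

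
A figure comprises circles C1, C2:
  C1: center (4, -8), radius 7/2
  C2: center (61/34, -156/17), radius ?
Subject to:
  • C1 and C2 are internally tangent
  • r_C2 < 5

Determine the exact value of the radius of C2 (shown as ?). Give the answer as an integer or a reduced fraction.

1

1. [int C1,C2]  r_C2² − 7r_C2 + 6 = 0  ⇒  r_C2 = 1 or 6
2. given r_C2 < 5: keep 1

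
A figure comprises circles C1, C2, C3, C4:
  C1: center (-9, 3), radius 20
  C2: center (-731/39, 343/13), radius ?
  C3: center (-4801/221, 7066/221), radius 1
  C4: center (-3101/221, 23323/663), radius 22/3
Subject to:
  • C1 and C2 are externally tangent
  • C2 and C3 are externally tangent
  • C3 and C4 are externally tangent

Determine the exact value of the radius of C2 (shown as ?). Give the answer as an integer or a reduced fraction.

16/3

1. [ext C1·C2]  r_C2² + 40r_C2 − 2176/9 = 0  ⇒  r_C2 = 16/3 (r>0 drops 1)
2. [ext C2·C3]  r_C2² + 2r_C2 − 352/9 = 0  ⇒  r_C2 = 16/3 (r>0 drops 1)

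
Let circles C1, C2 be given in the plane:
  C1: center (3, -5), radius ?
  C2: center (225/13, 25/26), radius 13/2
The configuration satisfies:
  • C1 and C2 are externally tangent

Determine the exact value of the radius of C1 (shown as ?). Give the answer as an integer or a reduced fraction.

9

1. [ext C1·C2]  r_C1² + 13r_C1 − 198 = 0  ⇒  r_C1 = 9 (r>0 drops 1)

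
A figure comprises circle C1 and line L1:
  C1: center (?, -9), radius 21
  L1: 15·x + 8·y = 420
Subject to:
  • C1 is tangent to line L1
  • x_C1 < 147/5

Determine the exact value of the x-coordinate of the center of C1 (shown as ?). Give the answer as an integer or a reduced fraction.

1. [C1‖L1]  x_C1² − (328/5)x_C1 + 2547/5 = 0  ⇒  x_C1 = 9 or 283/5
2. given x_C1 < 147/5: keep 9

9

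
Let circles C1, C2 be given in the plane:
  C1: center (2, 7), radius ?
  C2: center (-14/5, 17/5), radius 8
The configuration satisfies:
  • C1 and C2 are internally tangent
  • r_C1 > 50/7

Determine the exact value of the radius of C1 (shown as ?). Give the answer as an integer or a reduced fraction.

1. [int C1,C2]  r_C1² − 16r_C1 + 28 = 0  ⇒  r_C1 = 2 or 14
2. given r_C1 > 50/7: keep 14

14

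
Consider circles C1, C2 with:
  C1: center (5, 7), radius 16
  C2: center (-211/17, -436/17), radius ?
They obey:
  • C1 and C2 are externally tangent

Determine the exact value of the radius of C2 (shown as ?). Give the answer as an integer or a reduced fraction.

1. [ext C1·C2]  r_C2² + 32r_C2 − 1113 = 0  ⇒  r_C2 = 21 (r>0 drops 1)

21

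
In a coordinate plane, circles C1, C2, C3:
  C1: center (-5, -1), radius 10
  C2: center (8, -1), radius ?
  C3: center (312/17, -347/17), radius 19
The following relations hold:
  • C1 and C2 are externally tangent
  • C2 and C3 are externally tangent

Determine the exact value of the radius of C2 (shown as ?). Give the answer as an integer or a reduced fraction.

1. [ext C1·C2]  r_C2² + 20r_C2 − 69 = 0  ⇒  r_C2 = 3 (r>0 drops 1)
2. [ext C2·C3]  r_C2² + 38r_C2 − 123 = 0  ⇒  r_C2 = 3 (r>0 drops 1)

3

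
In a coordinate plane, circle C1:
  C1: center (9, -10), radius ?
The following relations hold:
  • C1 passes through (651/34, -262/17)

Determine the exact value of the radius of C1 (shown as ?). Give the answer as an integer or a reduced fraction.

1. [C1∋P]  r_C1² − 529/4 = 0  ⇒  r_C1 = 23/2 (r>0 drops 1)

23/2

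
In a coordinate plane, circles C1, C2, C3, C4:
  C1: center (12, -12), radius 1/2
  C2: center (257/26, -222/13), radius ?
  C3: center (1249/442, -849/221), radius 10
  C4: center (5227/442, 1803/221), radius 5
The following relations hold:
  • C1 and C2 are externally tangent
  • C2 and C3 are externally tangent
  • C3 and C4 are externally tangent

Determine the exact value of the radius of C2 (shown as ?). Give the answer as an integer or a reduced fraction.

5

1. [ext C1·C2]  r_C2² + 1r_C2 − 30 = 0  ⇒  r_C2 = 5 (r>0 drops 1)
2. [ext C2·C3]  r_C2² + 20r_C2 − 125 = 0  ⇒  r_C2 = 5 (r>0 drops 1)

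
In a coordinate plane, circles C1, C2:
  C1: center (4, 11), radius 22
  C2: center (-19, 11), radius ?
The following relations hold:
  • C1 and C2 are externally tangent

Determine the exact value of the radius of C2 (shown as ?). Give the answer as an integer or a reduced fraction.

1

1. [ext C1·C2]  r_C2² + 44r_C2 − 45 = 0  ⇒  r_C2 = 1 (r>0 drops 1)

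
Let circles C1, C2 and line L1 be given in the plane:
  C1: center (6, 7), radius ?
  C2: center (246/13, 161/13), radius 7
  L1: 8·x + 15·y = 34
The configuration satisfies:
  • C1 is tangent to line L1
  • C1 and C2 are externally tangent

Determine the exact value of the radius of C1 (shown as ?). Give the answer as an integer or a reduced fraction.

7

1. [C1‖L1]  r_C1² − 49 = 0  ⇒  r_C1 = 7 (r>0 drops 1)
2. [ext C1·C2]  r_C1² + 14r_C1 − 147 = 0  ⇒  r_C1 = 7 (r>0 drops 1)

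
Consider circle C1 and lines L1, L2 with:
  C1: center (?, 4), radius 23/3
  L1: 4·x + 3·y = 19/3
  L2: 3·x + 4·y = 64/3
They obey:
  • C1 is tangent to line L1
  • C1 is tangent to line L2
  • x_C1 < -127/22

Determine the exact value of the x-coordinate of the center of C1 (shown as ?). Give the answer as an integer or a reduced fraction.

1. [C1‖L1]  x_C1² + (17/6)x_C1 − 539/6 = 0  ⇒  x_C1 = -11 or 49/6
2. [C1‖L2]  x_C1² − (32/9)x_C1 − 1441/9 = 0  ⇒  x_C1 = -11 or 131/9

-11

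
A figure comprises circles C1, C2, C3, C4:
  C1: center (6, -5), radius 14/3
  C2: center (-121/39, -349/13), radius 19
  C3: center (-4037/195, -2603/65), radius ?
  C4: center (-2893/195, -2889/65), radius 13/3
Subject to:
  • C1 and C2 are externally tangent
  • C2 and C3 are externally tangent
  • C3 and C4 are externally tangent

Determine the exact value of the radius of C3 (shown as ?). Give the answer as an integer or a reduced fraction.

1. [ext C2·C3]  r_C3² + 38r_C3 − 123 = 0  ⇒  r_C3 = 3 (r>0 drops 1)
2. [ext C3·C4]  r_C3² + (26/3)r_C3 − 35 = 0  ⇒  r_C3 = 3 (r>0 drops 1)

3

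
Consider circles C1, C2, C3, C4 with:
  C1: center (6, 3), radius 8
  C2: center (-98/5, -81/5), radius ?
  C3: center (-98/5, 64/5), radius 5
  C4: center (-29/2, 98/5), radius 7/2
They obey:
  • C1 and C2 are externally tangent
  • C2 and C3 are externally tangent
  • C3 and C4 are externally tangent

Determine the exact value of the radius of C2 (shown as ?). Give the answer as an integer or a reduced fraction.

1. [ext C1·C2]  r_C2² + 16r_C2 − 960 = 0  ⇒  r_C2 = 24 (r>0 drops 1)
2. [ext C2·C3]  r_C2² + 10r_C2 − 816 = 0  ⇒  r_C2 = 24 (r>0 drops 1)

24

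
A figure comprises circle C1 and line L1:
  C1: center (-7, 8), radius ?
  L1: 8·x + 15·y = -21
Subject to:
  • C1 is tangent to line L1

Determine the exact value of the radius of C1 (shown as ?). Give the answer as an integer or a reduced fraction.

1. [C1‖L1]  r_C1² − 25 = 0  ⇒  r_C1 = 5 (r>0 drops 1)

5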